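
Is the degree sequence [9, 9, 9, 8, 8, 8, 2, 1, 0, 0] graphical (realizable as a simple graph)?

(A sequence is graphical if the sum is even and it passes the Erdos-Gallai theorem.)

Sum of degrees = 54. Sum is even but fails Erdos-Gallai. The sequence is NOT graphical.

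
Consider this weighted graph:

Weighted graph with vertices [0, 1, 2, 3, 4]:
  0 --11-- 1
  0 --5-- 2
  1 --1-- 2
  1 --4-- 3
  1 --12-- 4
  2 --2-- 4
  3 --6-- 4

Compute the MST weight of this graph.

Applying Kruskal's algorithm (sort edges by weight, add if no cycle):
  Add (1,2) w=1
  Add (2,4) w=2
  Add (1,3) w=4
  Add (0,2) w=5
  Skip (3,4) w=6 (creates cycle)
  Skip (0,1) w=11 (creates cycle)
  Skip (1,4) w=12 (creates cycle)
MST weight = 12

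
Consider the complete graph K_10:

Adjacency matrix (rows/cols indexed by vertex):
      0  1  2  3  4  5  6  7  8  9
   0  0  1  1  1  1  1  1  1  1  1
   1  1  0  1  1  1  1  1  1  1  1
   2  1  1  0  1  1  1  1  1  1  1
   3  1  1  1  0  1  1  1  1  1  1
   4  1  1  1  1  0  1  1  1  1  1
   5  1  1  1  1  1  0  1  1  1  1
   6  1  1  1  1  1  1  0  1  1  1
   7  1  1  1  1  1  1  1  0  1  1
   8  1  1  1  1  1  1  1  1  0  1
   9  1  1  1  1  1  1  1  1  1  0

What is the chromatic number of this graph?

In K_10, every vertex is adjacent to every other vertex.
Each vertex needs a unique color.
Chromatic number = 10.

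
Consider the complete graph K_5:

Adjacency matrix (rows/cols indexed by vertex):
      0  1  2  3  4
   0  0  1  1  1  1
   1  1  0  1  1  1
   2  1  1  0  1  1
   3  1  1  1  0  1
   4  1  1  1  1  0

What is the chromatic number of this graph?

In K_5, every vertex is adjacent to every other vertex.
Each vertex needs a unique color.
Chromatic number = 5.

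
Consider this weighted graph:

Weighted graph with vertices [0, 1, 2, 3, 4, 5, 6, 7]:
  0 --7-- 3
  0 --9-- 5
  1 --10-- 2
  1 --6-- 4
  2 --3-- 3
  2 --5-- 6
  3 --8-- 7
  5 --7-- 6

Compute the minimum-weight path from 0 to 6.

Using Dijkstra's algorithm from vertex 0:
Shortest path: 0 -> 3 -> 2 -> 6
Total weight: 7 + 3 + 5 = 15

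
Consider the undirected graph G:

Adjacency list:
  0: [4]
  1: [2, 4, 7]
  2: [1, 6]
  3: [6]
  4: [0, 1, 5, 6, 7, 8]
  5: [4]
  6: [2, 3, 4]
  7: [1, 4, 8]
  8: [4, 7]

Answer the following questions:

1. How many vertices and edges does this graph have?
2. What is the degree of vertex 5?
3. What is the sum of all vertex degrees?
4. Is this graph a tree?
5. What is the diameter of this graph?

Count: 9 vertices, 11 edges.
Vertex 5 has neighbors [4], degree = 1.
Handshaking lemma: 2 * 11 = 22.
A tree on 9 vertices has 8 edges. This graph has 11 edges (3 extra). Not a tree.
Diameter (longest shortest path) = 3.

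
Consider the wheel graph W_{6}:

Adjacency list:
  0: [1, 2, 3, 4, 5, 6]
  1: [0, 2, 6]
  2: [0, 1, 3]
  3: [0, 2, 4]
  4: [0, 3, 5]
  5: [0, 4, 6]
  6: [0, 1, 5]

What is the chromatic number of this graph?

W_{6} = C_{6} plus a hub adjacent to every cycle vertex.
The outer cycle needs 2 colors (even cycle); the hub is adjacent to all of them so needs a fresh color.
Chromatic number = 2 + 1 = 3.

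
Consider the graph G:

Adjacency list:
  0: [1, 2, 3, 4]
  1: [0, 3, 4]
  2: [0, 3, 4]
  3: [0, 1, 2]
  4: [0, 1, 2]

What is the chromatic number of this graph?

The graph has a maximum clique of size 3 (lower bound on chromatic number).
A valid 3-coloring: {0: 0, 1: 1, 2: 1, 3: 2, 4: 2}.
Chromatic number = 3.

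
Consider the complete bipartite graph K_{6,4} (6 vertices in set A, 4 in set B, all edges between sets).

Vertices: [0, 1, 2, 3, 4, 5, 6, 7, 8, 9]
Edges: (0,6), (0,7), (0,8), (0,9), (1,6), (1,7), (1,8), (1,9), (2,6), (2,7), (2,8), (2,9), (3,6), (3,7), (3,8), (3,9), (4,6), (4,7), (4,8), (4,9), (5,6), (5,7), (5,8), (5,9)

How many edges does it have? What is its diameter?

K_{6,4} has 6 * 4 = 24 edges.
Any vertex reaches any opposite-side vertex in 1 step; same-side vertices reach in 2 steps via any opposite-side vertex.
Diameter = 2.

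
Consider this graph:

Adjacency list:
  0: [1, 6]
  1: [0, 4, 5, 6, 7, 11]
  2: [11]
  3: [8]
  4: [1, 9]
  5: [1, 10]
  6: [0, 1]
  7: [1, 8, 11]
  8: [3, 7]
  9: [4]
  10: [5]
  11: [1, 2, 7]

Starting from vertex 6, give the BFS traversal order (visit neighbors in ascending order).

BFS from vertex 6 (neighbors processed in ascending order):
Visit order: 6, 0, 1, 4, 5, 7, 11, 9, 10, 8, 2, 3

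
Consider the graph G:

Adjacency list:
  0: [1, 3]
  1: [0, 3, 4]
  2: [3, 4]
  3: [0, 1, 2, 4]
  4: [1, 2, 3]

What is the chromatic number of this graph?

The graph has a maximum clique of size 3 (lower bound on chromatic number).
A valid 3-coloring: {0: 2, 1: 1, 2: 1, 3: 0, 4: 2}.
Chromatic number = 3.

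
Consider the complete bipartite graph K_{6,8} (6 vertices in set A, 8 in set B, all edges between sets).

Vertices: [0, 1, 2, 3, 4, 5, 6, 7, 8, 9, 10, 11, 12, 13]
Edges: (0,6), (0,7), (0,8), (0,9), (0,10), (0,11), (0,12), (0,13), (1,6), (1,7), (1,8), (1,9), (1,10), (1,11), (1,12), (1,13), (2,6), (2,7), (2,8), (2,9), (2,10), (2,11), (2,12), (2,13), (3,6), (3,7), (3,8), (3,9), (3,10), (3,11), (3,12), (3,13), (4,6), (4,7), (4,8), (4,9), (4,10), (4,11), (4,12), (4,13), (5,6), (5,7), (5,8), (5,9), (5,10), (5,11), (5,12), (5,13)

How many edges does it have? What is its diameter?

K_{6,8} has 6 * 8 = 48 edges.
Any vertex reaches any opposite-side vertex in 1 step; same-side vertices reach in 2 steps via any opposite-side vertex.
Diameter = 2.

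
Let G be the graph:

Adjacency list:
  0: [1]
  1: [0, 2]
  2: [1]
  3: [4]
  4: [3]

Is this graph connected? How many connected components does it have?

Checking connectivity: the graph has 2 connected component(s).
Components: [[0, 1, 2], [3, 4]]. The graph is NOT connected.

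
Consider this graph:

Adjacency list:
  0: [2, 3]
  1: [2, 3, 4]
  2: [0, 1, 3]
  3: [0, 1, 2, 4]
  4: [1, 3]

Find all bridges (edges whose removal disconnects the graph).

No bridges found. The graph is 2-edge-connected (no single edge removal disconnects it).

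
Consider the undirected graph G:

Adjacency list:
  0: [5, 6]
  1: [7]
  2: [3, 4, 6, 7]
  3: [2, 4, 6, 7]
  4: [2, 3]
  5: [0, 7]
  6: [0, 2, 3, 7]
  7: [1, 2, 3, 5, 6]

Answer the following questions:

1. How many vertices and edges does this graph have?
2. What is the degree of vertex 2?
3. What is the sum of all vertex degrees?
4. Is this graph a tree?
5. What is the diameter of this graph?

Count: 8 vertices, 12 edges.
Vertex 2 has neighbors [3, 4, 6, 7], degree = 4.
Handshaking lemma: 2 * 12 = 24.
A tree on 8 vertices has 7 edges. This graph has 12 edges (5 extra). Not a tree.
Diameter (longest shortest path) = 3.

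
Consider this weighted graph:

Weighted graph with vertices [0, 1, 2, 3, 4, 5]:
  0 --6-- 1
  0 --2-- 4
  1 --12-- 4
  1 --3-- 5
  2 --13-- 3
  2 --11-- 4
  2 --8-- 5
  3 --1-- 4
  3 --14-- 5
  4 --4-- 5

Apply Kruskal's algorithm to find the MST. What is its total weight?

Applying Kruskal's algorithm (sort edges by weight, add if no cycle):
  Add (3,4) w=1
  Add (0,4) w=2
  Add (1,5) w=3
  Add (4,5) w=4
  Skip (0,1) w=6 (creates cycle)
  Add (2,5) w=8
  Skip (2,4) w=11 (creates cycle)
  Skip (1,4) w=12 (creates cycle)
  Skip (2,3) w=13 (creates cycle)
  Skip (3,5) w=14 (creates cycle)
MST weight = 18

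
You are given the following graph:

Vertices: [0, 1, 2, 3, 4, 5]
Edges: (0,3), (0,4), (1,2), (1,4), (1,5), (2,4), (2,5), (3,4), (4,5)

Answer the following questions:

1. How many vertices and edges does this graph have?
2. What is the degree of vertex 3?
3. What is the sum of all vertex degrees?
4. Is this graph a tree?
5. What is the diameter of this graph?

Count: 6 vertices, 9 edges.
Vertex 3 has neighbors [0, 4], degree = 2.
Handshaking lemma: 2 * 9 = 18.
A tree on 6 vertices has 5 edges. This graph has 9 edges (4 extra). Not a tree.
Diameter (longest shortest path) = 2.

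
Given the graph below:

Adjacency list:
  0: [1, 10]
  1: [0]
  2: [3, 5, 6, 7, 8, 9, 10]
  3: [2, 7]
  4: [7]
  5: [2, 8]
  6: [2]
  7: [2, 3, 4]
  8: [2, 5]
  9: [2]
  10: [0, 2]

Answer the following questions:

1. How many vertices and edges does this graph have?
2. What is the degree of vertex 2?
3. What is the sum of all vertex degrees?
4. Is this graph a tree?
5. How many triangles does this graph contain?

Count: 11 vertices, 12 edges.
Vertex 2 has neighbors [3, 5, 6, 7, 8, 9, 10], degree = 7.
Handshaking lemma: 2 * 12 = 24.
A tree on 11 vertices has 10 edges. This graph has 12 edges (2 extra). Not a tree.
Number of triangles = 2.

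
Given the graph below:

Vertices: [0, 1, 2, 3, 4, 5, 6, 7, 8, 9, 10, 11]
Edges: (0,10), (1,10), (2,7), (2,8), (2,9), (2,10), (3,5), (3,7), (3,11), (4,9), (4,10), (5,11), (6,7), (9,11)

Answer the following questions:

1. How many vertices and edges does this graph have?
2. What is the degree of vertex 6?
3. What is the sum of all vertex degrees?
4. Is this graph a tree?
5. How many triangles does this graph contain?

Count: 12 vertices, 14 edges.
Vertex 6 has neighbors [7], degree = 1.
Handshaking lemma: 2 * 14 = 28.
A tree on 12 vertices has 11 edges. This graph has 14 edges (3 extra). Not a tree.
Number of triangles = 1.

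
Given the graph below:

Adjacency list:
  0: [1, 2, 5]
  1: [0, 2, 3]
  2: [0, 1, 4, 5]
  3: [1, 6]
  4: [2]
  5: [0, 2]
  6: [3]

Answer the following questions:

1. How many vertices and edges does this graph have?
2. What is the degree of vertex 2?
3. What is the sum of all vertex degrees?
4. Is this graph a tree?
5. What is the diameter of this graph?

Count: 7 vertices, 8 edges.
Vertex 2 has neighbors [0, 1, 4, 5], degree = 4.
Handshaking lemma: 2 * 8 = 16.
A tree on 7 vertices has 6 edges. This graph has 8 edges (2 extra). Not a tree.
Diameter (longest shortest path) = 4.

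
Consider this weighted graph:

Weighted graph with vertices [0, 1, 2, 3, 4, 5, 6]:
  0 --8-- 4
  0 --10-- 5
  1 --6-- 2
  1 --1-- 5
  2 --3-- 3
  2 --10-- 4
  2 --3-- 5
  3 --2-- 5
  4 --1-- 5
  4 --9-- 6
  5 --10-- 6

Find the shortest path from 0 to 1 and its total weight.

Using Dijkstra's algorithm from vertex 0:
Shortest path: 0 -> 4 -> 5 -> 1
Total weight: 8 + 1 + 1 = 10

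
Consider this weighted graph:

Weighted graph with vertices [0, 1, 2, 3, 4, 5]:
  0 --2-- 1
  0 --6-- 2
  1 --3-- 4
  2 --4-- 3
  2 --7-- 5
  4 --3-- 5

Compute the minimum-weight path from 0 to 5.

Using Dijkstra's algorithm from vertex 0:
Shortest path: 0 -> 1 -> 4 -> 5
Total weight: 2 + 3 + 3 = 8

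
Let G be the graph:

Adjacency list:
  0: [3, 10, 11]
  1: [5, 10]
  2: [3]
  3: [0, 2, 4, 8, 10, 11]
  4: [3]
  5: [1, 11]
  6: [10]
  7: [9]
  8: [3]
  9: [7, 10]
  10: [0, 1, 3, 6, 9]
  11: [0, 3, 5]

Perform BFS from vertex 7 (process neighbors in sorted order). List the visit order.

BFS from vertex 7 (neighbors processed in ascending order):
Visit order: 7, 9, 10, 0, 1, 3, 6, 11, 5, 2, 4, 8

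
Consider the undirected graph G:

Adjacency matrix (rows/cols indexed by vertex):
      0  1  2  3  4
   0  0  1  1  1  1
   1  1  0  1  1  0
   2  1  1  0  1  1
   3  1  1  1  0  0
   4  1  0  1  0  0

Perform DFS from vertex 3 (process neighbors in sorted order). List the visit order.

DFS from vertex 3 (neighbors processed in ascending order):
Visit order: 3, 0, 1, 2, 4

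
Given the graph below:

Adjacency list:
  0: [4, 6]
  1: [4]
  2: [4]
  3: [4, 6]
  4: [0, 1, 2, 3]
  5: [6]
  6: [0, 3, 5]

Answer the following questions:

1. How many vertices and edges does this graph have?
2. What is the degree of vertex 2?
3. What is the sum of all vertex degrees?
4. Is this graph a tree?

Count: 7 vertices, 7 edges.
Vertex 2 has neighbors [4], degree = 1.
Handshaking lemma: 2 * 7 = 14.
A tree on 7 vertices has 6 edges. This graph has 7 edges (1 extra). Not a tree.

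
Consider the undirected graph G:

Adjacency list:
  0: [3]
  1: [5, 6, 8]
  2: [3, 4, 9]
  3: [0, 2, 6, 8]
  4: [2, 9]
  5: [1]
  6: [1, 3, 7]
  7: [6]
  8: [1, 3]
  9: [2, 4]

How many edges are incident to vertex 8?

Vertex 8 has neighbors [1, 3], so deg(8) = 2.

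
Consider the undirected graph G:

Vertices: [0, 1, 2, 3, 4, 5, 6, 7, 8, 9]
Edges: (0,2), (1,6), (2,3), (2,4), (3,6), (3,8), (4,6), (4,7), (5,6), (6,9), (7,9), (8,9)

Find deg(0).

Vertex 0 has neighbors [2], so deg(0) = 1.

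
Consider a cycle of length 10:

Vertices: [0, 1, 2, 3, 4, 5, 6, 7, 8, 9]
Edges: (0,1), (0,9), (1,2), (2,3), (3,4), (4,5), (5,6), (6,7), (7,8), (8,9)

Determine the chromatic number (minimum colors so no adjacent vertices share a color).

This is an even cycle (C_10). Even cycles are bipartite.
Chromatic number = 2.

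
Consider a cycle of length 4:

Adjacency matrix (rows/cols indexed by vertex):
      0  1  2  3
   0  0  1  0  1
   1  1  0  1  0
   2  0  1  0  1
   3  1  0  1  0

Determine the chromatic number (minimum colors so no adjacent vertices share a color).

This is an even cycle (C_4). Even cycles are bipartite.
Chromatic number = 2.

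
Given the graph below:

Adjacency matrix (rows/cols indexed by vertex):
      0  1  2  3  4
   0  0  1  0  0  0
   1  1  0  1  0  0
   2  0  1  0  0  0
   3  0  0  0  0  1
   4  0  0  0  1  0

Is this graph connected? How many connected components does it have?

Checking connectivity: the graph has 2 connected component(s).
Components: [[0, 1, 2], [3, 4]]. The graph is NOT connected.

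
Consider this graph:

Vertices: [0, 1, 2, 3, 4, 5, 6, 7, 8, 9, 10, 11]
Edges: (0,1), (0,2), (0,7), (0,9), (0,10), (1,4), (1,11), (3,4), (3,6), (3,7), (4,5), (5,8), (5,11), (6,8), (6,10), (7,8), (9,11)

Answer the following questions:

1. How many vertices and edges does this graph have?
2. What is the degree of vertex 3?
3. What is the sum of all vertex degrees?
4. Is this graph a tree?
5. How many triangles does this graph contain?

Count: 12 vertices, 17 edges.
Vertex 3 has neighbors [4, 6, 7], degree = 3.
Handshaking lemma: 2 * 17 = 34.
A tree on 12 vertices has 11 edges. This graph has 17 edges (6 extra). Not a tree.
Number of triangles = 0.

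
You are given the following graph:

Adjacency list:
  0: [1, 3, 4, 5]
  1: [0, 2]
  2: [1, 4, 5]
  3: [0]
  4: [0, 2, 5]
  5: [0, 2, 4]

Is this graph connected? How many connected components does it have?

Checking connectivity: the graph has 1 connected component(s).
All vertices are reachable from each other. The graph IS connected.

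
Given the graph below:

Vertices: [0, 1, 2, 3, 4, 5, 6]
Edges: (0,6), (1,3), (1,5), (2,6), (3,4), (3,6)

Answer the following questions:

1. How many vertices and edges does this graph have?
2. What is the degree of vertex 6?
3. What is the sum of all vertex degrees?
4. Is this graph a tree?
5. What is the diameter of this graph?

Count: 7 vertices, 6 edges.
Vertex 6 has neighbors [0, 2, 3], degree = 3.
Handshaking lemma: 2 * 6 = 12.
A graph is a tree iff it is connected and has exactly n-1 edges. This graph is connected (all 7 vertices in one component) and has 7-1 = 6 edges. It is a tree.
Diameter (longest shortest path) = 4.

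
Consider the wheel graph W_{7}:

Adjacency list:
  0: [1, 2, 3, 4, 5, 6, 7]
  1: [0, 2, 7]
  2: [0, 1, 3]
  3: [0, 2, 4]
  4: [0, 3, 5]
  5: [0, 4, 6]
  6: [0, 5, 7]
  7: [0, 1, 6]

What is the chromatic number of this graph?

W_{7} = C_{7} plus a hub adjacent to every cycle vertex.
The outer cycle needs 3 colors (odd cycle); the hub is adjacent to all of them so needs a fresh color.
Chromatic number = 3 + 1 = 4.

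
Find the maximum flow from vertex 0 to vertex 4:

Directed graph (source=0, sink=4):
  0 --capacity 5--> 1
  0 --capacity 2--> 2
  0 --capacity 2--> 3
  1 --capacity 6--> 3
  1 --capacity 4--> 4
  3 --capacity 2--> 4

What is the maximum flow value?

Computing max flow:
  Flow on (0->1): 4/5
  Flow on (0->3): 2/2
  Flow on (1->4): 4/4
  Flow on (3->4): 2/2
Maximum flow = 6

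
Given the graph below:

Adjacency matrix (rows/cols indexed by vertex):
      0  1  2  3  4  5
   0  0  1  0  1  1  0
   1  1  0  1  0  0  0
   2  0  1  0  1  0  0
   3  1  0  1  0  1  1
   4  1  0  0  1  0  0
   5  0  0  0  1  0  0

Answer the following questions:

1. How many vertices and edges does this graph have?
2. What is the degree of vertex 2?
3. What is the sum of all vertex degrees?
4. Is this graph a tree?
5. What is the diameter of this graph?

Count: 6 vertices, 7 edges.
Vertex 2 has neighbors [1, 3], degree = 2.
Handshaking lemma: 2 * 7 = 14.
A tree on 6 vertices has 5 edges. This graph has 7 edges (2 extra). Not a tree.
Diameter (longest shortest path) = 3.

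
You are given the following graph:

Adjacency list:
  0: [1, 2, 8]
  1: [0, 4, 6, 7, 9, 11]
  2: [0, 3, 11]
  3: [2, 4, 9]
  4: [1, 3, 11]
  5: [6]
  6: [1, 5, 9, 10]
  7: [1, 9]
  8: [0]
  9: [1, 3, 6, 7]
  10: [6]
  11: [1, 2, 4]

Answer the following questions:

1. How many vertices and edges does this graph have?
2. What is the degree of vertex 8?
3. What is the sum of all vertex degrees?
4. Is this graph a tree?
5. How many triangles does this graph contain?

Count: 12 vertices, 17 edges.
Vertex 8 has neighbors [0], degree = 1.
Handshaking lemma: 2 * 17 = 34.
A tree on 12 vertices has 11 edges. This graph has 17 edges (6 extra). Not a tree.
Number of triangles = 3.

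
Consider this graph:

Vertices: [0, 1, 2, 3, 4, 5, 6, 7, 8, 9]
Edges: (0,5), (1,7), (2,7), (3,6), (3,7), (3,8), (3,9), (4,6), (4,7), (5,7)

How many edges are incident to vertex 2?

Vertex 2 has neighbors [7], so deg(2) = 1.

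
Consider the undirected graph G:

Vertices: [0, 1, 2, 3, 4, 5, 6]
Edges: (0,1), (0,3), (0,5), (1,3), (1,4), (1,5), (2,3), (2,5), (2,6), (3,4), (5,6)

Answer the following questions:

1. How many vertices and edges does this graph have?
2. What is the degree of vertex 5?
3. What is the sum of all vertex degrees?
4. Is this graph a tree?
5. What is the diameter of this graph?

Count: 7 vertices, 11 edges.
Vertex 5 has neighbors [0, 1, 2, 6], degree = 4.
Handshaking lemma: 2 * 11 = 22.
A tree on 7 vertices has 6 edges. This graph has 11 edges (5 extra). Not a tree.
Diameter (longest shortest path) = 3.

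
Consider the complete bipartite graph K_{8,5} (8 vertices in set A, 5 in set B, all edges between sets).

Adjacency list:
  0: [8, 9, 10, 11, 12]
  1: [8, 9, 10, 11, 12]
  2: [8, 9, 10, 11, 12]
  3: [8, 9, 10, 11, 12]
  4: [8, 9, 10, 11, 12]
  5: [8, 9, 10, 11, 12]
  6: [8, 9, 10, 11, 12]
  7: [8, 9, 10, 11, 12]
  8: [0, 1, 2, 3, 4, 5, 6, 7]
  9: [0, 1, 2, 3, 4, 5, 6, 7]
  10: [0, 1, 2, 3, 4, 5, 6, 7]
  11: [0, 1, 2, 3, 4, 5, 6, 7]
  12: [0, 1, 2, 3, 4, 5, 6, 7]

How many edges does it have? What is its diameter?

K_{8,5} has 8 * 5 = 40 edges.
Any vertex reaches any opposite-side vertex in 1 step; same-side vertices reach in 2 steps via any opposite-side vertex.
Diameter = 2.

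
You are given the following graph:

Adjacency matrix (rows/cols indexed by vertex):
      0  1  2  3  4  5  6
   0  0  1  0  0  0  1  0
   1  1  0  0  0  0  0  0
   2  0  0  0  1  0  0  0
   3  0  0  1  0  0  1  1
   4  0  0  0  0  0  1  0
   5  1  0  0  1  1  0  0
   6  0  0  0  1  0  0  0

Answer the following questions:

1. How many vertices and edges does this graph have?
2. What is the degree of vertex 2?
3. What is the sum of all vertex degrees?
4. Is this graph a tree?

Count: 7 vertices, 6 edges.
Vertex 2 has neighbors [3], degree = 1.
Handshaking lemma: 2 * 6 = 12.
A graph is a tree iff it is connected and has exactly n-1 edges. This graph is connected (all 7 vertices in one component) and has 7-1 = 6 edges. It is a tree.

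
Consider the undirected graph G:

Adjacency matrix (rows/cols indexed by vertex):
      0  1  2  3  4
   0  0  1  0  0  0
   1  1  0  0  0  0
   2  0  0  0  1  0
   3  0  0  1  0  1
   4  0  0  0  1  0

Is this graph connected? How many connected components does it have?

Checking connectivity: the graph has 2 connected component(s).
Components: [[0, 1], [2, 3, 4]]. The graph is NOT connected.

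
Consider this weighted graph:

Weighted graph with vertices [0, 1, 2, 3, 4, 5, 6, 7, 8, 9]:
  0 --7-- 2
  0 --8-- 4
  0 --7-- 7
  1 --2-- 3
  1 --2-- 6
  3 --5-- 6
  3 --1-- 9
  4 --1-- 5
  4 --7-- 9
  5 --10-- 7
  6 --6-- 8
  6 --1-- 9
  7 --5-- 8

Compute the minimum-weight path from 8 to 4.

Using Dijkstra's algorithm from vertex 8:
Shortest path: 8 -> 6 -> 9 -> 4
Total weight: 6 + 1 + 7 = 14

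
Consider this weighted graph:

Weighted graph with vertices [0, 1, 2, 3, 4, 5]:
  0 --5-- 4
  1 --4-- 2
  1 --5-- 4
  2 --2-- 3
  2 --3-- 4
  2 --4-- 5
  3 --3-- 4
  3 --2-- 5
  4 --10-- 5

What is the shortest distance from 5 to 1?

Using Dijkstra's algorithm from vertex 5:
Shortest path: 5 -> 2 -> 1
Total weight: 4 + 4 = 8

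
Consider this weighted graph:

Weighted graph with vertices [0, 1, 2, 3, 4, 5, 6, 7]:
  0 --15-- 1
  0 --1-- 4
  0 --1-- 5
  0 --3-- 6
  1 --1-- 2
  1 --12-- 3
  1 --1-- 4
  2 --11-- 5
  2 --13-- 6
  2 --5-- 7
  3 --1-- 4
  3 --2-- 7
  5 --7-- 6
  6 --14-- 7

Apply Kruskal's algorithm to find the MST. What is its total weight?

Applying Kruskal's algorithm (sort edges by weight, add if no cycle):
  Add (0,5) w=1
  Add (0,4) w=1
  Add (1,2) w=1
  Add (1,4) w=1
  Add (3,4) w=1
  Add (3,7) w=2
  Add (0,6) w=3
  Skip (2,7) w=5 (creates cycle)
  Skip (5,6) w=7 (creates cycle)
  Skip (2,5) w=11 (creates cycle)
  Skip (1,3) w=12 (creates cycle)
  Skip (2,6) w=13 (creates cycle)
  Skip (6,7) w=14 (creates cycle)
  Skip (0,1) w=15 (creates cycle)
MST weight = 10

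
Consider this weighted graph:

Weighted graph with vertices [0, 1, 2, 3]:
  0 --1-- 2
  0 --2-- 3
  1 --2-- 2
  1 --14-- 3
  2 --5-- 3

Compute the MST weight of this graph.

Applying Kruskal's algorithm (sort edges by weight, add if no cycle):
  Add (0,2) w=1
  Add (0,3) w=2
  Add (1,2) w=2
  Skip (2,3) w=5 (creates cycle)
  Skip (1,3) w=14 (creates cycle)
MST weight = 5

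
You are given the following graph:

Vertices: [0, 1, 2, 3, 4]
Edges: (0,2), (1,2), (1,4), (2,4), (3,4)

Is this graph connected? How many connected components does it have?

Checking connectivity: the graph has 1 connected component(s).
All vertices are reachable from each other. The graph IS connected.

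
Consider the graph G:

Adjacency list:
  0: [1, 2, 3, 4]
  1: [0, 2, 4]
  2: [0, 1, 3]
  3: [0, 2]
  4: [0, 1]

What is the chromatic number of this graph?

The graph has a maximum clique of size 3 (lower bound on chromatic number).
A valid 3-coloring: {0: 0, 1: 1, 2: 2, 3: 1, 4: 2}.
Chromatic number = 3.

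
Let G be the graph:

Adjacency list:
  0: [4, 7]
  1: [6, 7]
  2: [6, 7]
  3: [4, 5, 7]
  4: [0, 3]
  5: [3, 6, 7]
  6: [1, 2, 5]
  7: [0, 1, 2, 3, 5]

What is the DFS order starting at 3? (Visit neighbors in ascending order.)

DFS from vertex 3 (neighbors processed in ascending order):
Visit order: 3, 4, 0, 7, 1, 6, 2, 5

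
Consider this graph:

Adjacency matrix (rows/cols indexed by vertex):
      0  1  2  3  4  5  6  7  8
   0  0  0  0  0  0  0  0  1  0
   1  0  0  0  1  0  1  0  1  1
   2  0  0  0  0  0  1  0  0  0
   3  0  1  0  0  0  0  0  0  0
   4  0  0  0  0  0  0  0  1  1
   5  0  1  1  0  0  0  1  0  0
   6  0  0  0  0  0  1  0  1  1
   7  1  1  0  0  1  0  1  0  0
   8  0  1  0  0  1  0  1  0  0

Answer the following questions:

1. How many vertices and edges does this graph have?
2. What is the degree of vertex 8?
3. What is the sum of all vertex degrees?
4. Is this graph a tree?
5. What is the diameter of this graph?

Count: 9 vertices, 11 edges.
Vertex 8 has neighbors [1, 4, 6], degree = 3.
Handshaking lemma: 2 * 11 = 22.
A tree on 9 vertices has 8 edges. This graph has 11 edges (3 extra). Not a tree.
Diameter (longest shortest path) = 4.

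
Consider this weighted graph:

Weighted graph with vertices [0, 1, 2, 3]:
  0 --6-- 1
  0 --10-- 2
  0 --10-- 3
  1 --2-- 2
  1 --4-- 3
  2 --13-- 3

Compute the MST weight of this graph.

Applying Kruskal's algorithm (sort edges by weight, add if no cycle):
  Add (1,2) w=2
  Add (1,3) w=4
  Add (0,1) w=6
  Skip (0,2) w=10 (creates cycle)
  Skip (0,3) w=10 (creates cycle)
  Skip (2,3) w=13 (creates cycle)
MST weight = 12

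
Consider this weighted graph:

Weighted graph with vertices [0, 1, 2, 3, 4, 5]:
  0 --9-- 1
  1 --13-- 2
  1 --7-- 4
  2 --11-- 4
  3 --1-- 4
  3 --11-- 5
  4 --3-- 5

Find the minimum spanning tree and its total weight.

Applying Kruskal's algorithm (sort edges by weight, add if no cycle):
  Add (3,4) w=1
  Add (4,5) w=3
  Add (1,4) w=7
  Add (0,1) w=9
  Add (2,4) w=11
  Skip (3,5) w=11 (creates cycle)
  Skip (1,2) w=13 (creates cycle)
MST weight = 31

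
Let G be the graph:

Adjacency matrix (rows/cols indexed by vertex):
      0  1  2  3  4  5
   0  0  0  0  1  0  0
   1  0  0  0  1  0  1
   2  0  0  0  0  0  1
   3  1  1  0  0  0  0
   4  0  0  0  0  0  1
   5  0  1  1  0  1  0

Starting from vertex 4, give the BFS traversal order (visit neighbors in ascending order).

BFS from vertex 4 (neighbors processed in ascending order):
Visit order: 4, 5, 1, 2, 3, 0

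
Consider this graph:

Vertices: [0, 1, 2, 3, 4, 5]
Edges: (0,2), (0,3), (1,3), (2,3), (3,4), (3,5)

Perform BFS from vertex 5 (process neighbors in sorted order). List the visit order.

BFS from vertex 5 (neighbors processed in ascending order):
Visit order: 5, 3, 0, 1, 2, 4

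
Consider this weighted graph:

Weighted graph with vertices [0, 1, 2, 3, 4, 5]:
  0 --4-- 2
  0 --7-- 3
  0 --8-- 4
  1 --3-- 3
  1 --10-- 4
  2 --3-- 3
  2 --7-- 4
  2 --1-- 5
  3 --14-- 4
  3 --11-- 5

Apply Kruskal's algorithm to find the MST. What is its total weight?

Applying Kruskal's algorithm (sort edges by weight, add if no cycle):
  Add (2,5) w=1
  Add (1,3) w=3
  Add (2,3) w=3
  Add (0,2) w=4
  Skip (0,3) w=7 (creates cycle)
  Add (2,4) w=7
  Skip (0,4) w=8 (creates cycle)
  Skip (1,4) w=10 (creates cycle)
  Skip (3,5) w=11 (creates cycle)
  Skip (3,4) w=14 (creates cycle)
MST weight = 18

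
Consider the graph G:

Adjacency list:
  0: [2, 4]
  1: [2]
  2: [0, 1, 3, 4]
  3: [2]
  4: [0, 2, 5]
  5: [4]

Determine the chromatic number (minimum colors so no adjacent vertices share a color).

The graph has a maximum clique of size 3 (lower bound on chromatic number).
A valid 3-coloring: {0: 2, 1: 1, 2: 0, 3: 1, 4: 1, 5: 0}.
Chromatic number = 3.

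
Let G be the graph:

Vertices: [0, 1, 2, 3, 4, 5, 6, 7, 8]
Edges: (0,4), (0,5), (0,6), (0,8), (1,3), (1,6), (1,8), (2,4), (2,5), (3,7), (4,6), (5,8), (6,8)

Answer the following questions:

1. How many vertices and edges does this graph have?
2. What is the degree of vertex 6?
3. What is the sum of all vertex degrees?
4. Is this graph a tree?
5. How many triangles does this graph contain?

Count: 9 vertices, 13 edges.
Vertex 6 has neighbors [0, 1, 4, 8], degree = 4.
Handshaking lemma: 2 * 13 = 26.
A tree on 9 vertices has 8 edges. This graph has 13 edges (5 extra). Not a tree.
Number of triangles = 4.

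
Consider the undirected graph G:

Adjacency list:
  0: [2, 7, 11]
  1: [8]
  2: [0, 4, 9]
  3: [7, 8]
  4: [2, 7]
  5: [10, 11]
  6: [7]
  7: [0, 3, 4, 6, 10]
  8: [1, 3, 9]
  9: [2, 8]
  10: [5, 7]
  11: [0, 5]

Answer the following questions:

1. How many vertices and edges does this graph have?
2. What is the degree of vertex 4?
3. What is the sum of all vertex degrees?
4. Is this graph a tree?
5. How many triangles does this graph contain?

Count: 12 vertices, 14 edges.
Vertex 4 has neighbors [2, 7], degree = 2.
Handshaking lemma: 2 * 14 = 28.
A tree on 12 vertices has 11 edges. This graph has 14 edges (3 extra). Not a tree.
Number of triangles = 0.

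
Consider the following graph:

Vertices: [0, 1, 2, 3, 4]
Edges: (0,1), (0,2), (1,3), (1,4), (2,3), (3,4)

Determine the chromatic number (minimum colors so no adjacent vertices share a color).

The graph has a maximum clique of size 3 (lower bound on chromatic number).
A valid 3-coloring: {0: 1, 1: 0, 2: 0, 3: 1, 4: 2}.
Chromatic number = 3.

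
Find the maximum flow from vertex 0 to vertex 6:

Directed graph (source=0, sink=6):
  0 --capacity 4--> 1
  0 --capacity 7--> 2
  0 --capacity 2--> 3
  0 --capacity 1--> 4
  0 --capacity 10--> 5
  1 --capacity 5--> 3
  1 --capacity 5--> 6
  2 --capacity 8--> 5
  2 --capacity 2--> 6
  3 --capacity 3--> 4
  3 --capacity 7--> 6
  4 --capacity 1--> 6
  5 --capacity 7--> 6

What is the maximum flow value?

Computing max flow:
  Flow on (0->1): 4/4
  Flow on (0->2): 2/7
  Flow on (0->3): 2/2
  Flow on (0->4): 1/1
  Flow on (0->5): 7/10
  Flow on (1->6): 4/5
  Flow on (2->6): 2/2
  Flow on (3->6): 2/7
  Flow on (4->6): 1/1
  Flow on (5->6): 7/7
Maximum flow = 16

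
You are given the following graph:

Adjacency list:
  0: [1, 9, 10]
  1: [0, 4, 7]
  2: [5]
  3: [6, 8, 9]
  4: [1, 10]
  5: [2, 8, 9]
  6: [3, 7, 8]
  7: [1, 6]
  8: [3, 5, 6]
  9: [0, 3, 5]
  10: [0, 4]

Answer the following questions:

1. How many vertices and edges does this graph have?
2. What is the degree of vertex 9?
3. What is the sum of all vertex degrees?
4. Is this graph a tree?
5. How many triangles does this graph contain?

Count: 11 vertices, 14 edges.
Vertex 9 has neighbors [0, 3, 5], degree = 3.
Handshaking lemma: 2 * 14 = 28.
A tree on 11 vertices has 10 edges. This graph has 14 edges (4 extra). Not a tree.
Number of triangles = 1.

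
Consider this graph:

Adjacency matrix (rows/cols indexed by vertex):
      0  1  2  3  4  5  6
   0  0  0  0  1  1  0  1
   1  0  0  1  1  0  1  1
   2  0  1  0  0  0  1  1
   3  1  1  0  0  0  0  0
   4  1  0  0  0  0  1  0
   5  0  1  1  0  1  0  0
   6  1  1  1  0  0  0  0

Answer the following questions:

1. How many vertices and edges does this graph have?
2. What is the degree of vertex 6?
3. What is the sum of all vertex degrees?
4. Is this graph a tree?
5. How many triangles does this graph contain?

Count: 7 vertices, 10 edges.
Vertex 6 has neighbors [0, 1, 2], degree = 3.
Handshaking lemma: 2 * 10 = 20.
A tree on 7 vertices has 6 edges. This graph has 10 edges (4 extra). Not a tree.
Number of triangles = 2.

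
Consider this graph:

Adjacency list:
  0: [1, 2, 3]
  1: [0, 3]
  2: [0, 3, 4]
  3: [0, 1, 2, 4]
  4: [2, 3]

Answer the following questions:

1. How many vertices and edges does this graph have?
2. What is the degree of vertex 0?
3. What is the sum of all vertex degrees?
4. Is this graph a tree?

Count: 5 vertices, 7 edges.
Vertex 0 has neighbors [1, 2, 3], degree = 3.
Handshaking lemma: 2 * 7 = 14.
A tree on 5 vertices has 4 edges. This graph has 7 edges (3 extra). Not a tree.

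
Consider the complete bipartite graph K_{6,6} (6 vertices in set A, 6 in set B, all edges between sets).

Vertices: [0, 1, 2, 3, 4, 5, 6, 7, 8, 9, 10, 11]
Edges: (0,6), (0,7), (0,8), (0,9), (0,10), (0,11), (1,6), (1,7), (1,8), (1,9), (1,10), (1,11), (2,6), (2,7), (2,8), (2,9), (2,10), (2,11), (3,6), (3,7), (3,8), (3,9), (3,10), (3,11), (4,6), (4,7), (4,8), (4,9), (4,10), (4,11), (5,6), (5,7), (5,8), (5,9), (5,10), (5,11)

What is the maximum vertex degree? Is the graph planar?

Set-A vertices have degree 6; set-B vertices have degree 6. Maximum degree = max(6,6) = 6.
K_{6,6} contains K_{3,3} as a subgraph (since both sides have >= 3 vertices); by Kuratowski's theorem it is not planar.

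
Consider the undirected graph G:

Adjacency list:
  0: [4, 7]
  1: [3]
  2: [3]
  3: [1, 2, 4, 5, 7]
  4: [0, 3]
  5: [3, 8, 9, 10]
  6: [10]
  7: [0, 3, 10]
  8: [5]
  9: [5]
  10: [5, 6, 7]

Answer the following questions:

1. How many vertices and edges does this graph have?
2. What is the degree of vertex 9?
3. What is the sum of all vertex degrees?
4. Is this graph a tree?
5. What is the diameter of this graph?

Count: 11 vertices, 12 edges.
Vertex 9 has neighbors [5], degree = 1.
Handshaking lemma: 2 * 12 = 24.
A tree on 11 vertices has 10 edges. This graph has 12 edges (2 extra). Not a tree.
Diameter (longest shortest path) = 4.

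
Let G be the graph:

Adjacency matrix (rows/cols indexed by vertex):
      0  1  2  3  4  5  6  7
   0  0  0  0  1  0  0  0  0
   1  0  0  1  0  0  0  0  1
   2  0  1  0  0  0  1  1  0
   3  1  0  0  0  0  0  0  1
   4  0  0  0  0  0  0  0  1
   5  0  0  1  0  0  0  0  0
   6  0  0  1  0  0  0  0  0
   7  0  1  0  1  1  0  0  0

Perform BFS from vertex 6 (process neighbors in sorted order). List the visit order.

BFS from vertex 6 (neighbors processed in ascending order):
Visit order: 6, 2, 1, 5, 7, 3, 4, 0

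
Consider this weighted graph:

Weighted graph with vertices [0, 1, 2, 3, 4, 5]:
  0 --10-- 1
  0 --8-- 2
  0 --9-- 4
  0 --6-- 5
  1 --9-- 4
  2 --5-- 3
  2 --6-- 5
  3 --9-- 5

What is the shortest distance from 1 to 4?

Using Dijkstra's algorithm from vertex 1:
Shortest path: 1 -> 4
Total weight: 9 = 9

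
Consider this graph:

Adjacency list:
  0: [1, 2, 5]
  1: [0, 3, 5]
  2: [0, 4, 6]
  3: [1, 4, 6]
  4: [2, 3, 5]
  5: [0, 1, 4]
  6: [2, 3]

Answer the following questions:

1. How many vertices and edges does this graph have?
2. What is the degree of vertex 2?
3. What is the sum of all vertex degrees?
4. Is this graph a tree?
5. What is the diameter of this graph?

Count: 7 vertices, 10 edges.
Vertex 2 has neighbors [0, 4, 6], degree = 3.
Handshaking lemma: 2 * 10 = 20.
A tree on 7 vertices has 6 edges. This graph has 10 edges (4 extra). Not a tree.
Diameter (longest shortest path) = 3.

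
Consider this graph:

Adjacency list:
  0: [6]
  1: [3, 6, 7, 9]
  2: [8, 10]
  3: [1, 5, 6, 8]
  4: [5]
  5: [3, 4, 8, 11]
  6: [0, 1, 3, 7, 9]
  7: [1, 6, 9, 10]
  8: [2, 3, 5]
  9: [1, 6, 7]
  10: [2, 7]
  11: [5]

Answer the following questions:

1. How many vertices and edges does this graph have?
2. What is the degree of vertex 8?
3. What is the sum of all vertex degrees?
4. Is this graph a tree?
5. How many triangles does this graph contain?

Count: 12 vertices, 17 edges.
Vertex 8 has neighbors [2, 3, 5], degree = 3.
Handshaking lemma: 2 * 17 = 34.
A tree on 12 vertices has 11 edges. This graph has 17 edges (6 extra). Not a tree.
Number of triangles = 6.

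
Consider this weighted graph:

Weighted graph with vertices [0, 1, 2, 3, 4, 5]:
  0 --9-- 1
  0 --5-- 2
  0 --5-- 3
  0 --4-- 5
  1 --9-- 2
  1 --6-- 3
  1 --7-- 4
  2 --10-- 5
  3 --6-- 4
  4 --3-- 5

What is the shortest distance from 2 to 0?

Using Dijkstra's algorithm from vertex 2:
Shortest path: 2 -> 0
Total weight: 5 = 5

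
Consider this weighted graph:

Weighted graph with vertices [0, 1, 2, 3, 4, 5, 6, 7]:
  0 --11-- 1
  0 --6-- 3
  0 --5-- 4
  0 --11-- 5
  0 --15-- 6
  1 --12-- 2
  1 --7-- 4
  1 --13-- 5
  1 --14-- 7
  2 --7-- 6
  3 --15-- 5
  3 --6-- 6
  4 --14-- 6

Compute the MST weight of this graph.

Applying Kruskal's algorithm (sort edges by weight, add if no cycle):
  Add (0,4) w=5
  Add (0,3) w=6
  Add (3,6) w=6
  Add (1,4) w=7
  Add (2,6) w=7
  Skip (0,1) w=11 (creates cycle)
  Add (0,5) w=11
  Skip (1,2) w=12 (creates cycle)
  Skip (1,5) w=13 (creates cycle)
  Add (1,7) w=14
  Skip (4,6) w=14 (creates cycle)
  Skip (0,6) w=15 (creates cycle)
  Skip (3,5) w=15 (creates cycle)
MST weight = 56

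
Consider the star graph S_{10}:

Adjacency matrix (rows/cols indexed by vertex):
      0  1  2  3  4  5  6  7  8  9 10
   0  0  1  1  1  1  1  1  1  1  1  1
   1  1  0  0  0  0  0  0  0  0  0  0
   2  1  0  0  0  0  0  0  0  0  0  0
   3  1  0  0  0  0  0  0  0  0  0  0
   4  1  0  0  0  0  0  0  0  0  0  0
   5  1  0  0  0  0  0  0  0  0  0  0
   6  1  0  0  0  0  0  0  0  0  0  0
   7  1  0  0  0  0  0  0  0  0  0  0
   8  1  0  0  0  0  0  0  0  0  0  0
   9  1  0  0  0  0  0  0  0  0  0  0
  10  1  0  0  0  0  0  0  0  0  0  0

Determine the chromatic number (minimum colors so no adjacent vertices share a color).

S_{10} has one hub adjacent to 10 leaves; leaves are pairwise non-adjacent.
Color the hub 0 and every leaf 1.
Chromatic number = 2.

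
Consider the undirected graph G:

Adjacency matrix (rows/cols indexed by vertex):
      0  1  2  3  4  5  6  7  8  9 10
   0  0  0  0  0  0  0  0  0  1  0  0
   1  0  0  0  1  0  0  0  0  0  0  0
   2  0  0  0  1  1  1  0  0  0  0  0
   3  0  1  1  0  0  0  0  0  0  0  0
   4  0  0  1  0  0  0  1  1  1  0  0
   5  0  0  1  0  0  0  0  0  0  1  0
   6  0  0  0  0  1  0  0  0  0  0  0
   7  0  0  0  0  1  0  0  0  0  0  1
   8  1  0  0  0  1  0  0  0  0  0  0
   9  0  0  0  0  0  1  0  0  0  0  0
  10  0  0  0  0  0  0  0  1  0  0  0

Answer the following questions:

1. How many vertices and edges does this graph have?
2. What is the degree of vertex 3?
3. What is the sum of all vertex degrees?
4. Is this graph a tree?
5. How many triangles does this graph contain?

Count: 11 vertices, 10 edges.
Vertex 3 has neighbors [1, 2], degree = 2.
Handshaking lemma: 2 * 10 = 20.
A graph is a tree iff it is connected and has exactly n-1 edges. This graph is connected (all 11 vertices in one component) and has 11-1 = 10 edges. It is a tree.
Number of triangles = 0.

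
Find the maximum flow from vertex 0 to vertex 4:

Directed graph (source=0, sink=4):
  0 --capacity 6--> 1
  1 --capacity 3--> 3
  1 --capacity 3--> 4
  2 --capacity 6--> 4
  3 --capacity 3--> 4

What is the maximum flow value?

Computing max flow:
  Flow on (0->1): 6/6
  Flow on (1->3): 3/3
  Flow on (1->4): 3/3
  Flow on (3->4): 3/3
Maximum flow = 6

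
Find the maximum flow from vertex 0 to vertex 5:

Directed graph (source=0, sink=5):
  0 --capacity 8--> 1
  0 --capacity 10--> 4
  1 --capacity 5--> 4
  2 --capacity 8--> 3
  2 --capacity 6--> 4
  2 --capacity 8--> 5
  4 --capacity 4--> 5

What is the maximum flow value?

Computing max flow:
  Flow on (0->1): 4/8
  Flow on (1->4): 4/5
  Flow on (4->5): 4/4
Maximum flow = 4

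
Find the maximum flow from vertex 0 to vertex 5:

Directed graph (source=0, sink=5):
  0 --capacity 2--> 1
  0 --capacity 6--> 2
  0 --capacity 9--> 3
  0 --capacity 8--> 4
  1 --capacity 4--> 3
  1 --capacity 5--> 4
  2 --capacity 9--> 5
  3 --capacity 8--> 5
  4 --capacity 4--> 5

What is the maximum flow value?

Computing max flow:
  Flow on (0->2): 6/6
  Flow on (0->3): 8/9
  Flow on (0->4): 4/8
  Flow on (2->5): 6/9
  Flow on (3->5): 8/8
  Flow on (4->5): 4/4
Maximum flow = 18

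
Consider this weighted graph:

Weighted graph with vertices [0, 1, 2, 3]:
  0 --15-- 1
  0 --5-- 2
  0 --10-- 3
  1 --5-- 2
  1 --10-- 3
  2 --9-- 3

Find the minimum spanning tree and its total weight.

Applying Kruskal's algorithm (sort edges by weight, add if no cycle):
  Add (0,2) w=5
  Add (1,2) w=5
  Add (2,3) w=9
  Skip (0,3) w=10 (creates cycle)
  Skip (1,3) w=10 (creates cycle)
  Skip (0,1) w=15 (creates cycle)
MST weight = 19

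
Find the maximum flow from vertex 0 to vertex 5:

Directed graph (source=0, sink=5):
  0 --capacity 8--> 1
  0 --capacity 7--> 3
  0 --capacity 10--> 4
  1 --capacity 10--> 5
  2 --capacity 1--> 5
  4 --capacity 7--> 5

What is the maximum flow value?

Computing max flow:
  Flow on (0->1): 8/8
  Flow on (0->4): 7/10
  Flow on (1->5): 8/10
  Flow on (4->5): 7/7
Maximum flow = 15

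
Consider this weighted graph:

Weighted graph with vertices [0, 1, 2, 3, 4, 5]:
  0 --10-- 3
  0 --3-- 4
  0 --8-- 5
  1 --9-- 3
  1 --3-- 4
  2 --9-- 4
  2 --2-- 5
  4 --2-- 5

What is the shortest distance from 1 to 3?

Using Dijkstra's algorithm from vertex 1:
Shortest path: 1 -> 3
Total weight: 9 = 9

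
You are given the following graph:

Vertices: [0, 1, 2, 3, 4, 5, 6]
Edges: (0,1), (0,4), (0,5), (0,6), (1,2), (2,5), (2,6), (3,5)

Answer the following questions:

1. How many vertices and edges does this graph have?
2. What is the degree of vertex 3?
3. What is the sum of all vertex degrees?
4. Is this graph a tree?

Count: 7 vertices, 8 edges.
Vertex 3 has neighbors [5], degree = 1.
Handshaking lemma: 2 * 8 = 16.
A tree on 7 vertices has 6 edges. This graph has 8 edges (2 extra). Not a tree.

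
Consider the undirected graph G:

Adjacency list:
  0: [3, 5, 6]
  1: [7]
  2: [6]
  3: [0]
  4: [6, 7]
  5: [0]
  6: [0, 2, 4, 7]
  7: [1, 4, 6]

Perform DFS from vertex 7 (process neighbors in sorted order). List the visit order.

DFS from vertex 7 (neighbors processed in ascending order):
Visit order: 7, 1, 4, 6, 0, 3, 5, 2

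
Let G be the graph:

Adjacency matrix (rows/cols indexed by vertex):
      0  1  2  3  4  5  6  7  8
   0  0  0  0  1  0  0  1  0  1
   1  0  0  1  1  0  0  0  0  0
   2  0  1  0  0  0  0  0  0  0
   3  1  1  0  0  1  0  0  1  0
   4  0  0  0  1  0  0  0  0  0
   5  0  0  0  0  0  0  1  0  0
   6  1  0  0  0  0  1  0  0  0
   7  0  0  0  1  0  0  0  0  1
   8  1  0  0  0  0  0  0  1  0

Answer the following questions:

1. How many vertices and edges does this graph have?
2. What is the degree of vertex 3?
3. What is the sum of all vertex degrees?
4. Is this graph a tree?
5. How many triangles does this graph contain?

Count: 9 vertices, 9 edges.
Vertex 3 has neighbors [0, 1, 4, 7], degree = 4.
Handshaking lemma: 2 * 9 = 18.
A tree on 9 vertices has 8 edges. This graph has 9 edges (1 extra). Not a tree.
Number of triangles = 0.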